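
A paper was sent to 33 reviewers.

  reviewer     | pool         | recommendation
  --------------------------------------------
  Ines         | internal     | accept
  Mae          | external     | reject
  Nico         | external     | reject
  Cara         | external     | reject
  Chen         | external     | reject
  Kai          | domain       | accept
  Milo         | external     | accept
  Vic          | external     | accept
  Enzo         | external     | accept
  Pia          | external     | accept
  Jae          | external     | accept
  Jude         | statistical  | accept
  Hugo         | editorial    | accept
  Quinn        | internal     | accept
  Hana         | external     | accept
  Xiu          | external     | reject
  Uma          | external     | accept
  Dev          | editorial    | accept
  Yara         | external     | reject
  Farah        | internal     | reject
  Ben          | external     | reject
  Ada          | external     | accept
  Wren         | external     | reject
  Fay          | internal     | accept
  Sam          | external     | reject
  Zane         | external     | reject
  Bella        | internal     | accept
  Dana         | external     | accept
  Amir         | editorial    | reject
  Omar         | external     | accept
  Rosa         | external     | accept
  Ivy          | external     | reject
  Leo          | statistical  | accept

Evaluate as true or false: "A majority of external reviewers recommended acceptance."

'A majority of external reviewers recommended acceptance' holds iff |A ∩ B| > |A ∖ B|.
|A| = 22, |A ∩ B| = 11, |A ∖ B| = 11.
11 = 11, so the statement is false.

False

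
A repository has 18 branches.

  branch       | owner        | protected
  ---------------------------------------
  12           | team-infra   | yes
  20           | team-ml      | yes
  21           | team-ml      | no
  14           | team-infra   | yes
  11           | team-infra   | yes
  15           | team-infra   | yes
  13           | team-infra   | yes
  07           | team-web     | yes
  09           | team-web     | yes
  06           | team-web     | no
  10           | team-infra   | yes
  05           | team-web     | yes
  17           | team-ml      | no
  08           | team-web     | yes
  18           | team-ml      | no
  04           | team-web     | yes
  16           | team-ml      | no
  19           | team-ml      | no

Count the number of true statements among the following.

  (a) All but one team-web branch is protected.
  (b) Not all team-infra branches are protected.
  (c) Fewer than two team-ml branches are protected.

2

(a) team-web: |A| = 6, |A ∩ B| = 5; needs |A ∖ B| = 1 — true.
(b) team-infra: |A| = 6, |A ∩ B| = 6; needs A ⊄ B (|A ∖ B| ≥ 1) — false.
(c) team-ml: |A| = 6, |A ∩ B| = 1; needs |A ∩ B| < 2 — true.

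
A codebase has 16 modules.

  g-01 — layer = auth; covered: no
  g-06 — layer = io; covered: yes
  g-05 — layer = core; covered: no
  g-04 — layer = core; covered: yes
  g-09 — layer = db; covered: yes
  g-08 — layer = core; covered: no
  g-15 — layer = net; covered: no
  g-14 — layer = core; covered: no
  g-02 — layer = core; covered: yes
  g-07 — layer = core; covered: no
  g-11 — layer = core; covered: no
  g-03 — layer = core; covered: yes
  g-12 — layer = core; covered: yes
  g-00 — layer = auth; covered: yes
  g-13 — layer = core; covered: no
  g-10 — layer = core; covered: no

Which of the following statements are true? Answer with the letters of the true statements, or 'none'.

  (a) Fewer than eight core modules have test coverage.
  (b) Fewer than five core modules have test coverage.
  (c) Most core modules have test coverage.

(a), (b)

|A| = 11, |A ∩ B| = 4, |A ∖ B| = 7.
(a) |A ∩ B| < 8: holds.
(b) |A ∩ B| < 5: holds.
(c) |A ∩ B| > |A ∖ B|: fails.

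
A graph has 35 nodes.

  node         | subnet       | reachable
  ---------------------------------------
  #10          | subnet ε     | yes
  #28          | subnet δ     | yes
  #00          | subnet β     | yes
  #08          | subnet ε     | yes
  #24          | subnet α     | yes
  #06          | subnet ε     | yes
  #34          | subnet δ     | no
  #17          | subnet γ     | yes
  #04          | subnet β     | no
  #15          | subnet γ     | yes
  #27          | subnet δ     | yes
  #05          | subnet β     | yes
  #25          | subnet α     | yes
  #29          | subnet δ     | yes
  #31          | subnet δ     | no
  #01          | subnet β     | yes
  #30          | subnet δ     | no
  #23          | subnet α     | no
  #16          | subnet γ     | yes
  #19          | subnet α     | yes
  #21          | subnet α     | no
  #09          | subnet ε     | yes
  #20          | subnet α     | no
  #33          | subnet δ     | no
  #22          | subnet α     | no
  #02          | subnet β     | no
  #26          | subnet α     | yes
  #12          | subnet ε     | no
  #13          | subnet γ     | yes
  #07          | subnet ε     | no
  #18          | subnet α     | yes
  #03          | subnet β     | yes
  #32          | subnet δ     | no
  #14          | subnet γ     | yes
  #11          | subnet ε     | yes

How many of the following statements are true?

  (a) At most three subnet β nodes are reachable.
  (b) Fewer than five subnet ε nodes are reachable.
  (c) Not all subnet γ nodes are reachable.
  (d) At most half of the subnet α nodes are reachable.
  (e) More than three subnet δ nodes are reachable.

0

(a) subnet β: |A| = 6, |A ∩ B| = 4; needs |A ∩ B| ≤ 3 — false.
(b) subnet ε: |A| = 7, |A ∩ B| = 5; needs |A ∩ B| < 5 — false.
(c) subnet γ: |A| = 5, |A ∩ B| = 5; needs A ⊄ B (|A ∖ B| ≥ 1) — false.
(d) subnet α: |A| = 9, |A ∩ B| = 5; needs |A ∩ B| ≤ |A ∖ B| — false.
(e) subnet δ: |A| = 8, |A ∩ B| = 3; needs |A ∩ B| > 3 — false.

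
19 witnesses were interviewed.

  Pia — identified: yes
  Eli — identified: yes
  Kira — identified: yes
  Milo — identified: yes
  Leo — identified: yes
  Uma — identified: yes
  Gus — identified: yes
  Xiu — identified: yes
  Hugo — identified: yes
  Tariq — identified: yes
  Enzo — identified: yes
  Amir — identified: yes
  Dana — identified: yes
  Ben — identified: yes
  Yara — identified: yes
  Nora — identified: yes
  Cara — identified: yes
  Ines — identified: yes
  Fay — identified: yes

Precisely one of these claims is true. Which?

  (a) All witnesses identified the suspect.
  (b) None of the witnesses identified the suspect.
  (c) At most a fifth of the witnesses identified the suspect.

|A| = 19, |A ∩ B| = 19, |A ∖ B| = 0.
(a) requires A ⊆ B, i.e. every element of A is in B (|A ∖ B| = 0): true.
(b) requires A ∩ B = ∅ (|A ∩ B| = 0): false.
(c) requires |A ∩ B| / |A| ≤ 1/5: false.

(a)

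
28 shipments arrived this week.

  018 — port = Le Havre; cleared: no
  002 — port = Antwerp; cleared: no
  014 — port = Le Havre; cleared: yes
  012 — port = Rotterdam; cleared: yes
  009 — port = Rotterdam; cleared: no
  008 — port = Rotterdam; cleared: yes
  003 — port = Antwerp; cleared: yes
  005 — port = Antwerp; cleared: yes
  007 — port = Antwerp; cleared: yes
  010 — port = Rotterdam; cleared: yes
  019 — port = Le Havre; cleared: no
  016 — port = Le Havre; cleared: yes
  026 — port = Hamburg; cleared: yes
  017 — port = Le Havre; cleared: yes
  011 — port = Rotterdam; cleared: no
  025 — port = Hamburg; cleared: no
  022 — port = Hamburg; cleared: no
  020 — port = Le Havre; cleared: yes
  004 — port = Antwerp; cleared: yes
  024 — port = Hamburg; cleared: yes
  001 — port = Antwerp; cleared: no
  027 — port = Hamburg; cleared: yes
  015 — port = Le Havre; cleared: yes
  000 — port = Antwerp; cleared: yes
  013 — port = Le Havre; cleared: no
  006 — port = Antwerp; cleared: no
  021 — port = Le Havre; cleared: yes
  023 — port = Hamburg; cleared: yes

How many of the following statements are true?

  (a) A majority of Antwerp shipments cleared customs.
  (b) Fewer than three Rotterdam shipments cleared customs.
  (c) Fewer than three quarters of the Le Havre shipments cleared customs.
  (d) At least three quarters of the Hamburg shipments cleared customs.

2

(a) Antwerp: |A| = 8, |A ∩ B| = 5; needs |A ∩ B| > |A ∖ B| — true.
(b) Rotterdam: |A| = 5, |A ∩ B| = 3; needs |A ∩ B| < 3 — false.
(c) Le Havre: |A| = 9, |A ∩ B| = 6; needs |A ∩ B| / |A| < 3/4 — true.
(d) Hamburg: |A| = 6, |A ∩ B| = 4; needs |A ∩ B| / |A| ≥ 3/4 — false.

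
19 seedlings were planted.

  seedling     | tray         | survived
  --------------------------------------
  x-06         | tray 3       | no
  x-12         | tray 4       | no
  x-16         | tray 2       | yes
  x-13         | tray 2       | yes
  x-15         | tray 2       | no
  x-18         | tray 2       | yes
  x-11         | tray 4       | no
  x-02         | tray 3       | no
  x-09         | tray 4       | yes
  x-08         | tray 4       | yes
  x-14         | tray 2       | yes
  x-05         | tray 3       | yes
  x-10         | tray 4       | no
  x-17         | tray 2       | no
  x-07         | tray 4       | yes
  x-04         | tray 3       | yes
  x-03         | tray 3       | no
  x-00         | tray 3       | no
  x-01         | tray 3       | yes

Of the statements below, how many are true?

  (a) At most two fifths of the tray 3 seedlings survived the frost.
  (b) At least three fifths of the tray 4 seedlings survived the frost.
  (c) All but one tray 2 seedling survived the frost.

(a) tray 3: |A| = 7, |A ∩ B| = 3; needs |A ∩ B| / |A| ≤ 2/5 — false.
(b) tray 4: |A| = 6, |A ∩ B| = 3; needs |A ∩ B| / |A| ≥ 3/5 — false.
(c) tray 2: |A| = 6, |A ∩ B| = 4; needs |A ∖ B| = 1 — false.

0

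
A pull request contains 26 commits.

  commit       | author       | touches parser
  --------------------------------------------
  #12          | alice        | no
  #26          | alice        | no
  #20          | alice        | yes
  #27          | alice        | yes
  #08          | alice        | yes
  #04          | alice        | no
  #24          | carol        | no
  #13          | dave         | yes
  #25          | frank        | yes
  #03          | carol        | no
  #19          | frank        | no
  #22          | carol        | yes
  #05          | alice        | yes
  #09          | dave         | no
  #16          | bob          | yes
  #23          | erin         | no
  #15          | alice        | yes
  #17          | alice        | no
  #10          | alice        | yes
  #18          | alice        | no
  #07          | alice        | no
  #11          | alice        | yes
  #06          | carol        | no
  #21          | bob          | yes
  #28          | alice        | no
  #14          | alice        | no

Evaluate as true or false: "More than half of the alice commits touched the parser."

Truth condition: |A ∩ B| > |A ∖ B|.
|A| = 15, |A ∩ B| = 7, |A ∖ B| = 8.
7 < 8, so the statement is false.

False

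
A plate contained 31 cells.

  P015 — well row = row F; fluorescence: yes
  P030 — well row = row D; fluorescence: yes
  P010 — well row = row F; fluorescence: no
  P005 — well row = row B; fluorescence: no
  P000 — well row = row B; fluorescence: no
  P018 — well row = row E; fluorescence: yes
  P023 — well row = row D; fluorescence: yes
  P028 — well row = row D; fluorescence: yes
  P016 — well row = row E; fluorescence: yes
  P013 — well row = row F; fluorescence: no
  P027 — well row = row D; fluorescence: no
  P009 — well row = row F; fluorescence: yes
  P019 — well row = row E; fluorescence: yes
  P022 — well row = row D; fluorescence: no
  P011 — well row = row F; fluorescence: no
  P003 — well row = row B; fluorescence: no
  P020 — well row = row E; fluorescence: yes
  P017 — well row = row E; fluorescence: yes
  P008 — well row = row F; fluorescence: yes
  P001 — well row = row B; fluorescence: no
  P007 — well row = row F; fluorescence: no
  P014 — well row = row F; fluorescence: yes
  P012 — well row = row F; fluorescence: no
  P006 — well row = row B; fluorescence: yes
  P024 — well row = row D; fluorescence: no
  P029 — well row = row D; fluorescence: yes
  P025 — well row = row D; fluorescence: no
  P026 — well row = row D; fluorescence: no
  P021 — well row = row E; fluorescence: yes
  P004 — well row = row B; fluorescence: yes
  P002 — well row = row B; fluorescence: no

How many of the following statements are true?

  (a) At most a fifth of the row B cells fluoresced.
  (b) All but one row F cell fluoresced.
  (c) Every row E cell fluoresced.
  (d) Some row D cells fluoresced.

(a) row B: |A| = 7, |A ∩ B| = 2; needs |A ∩ B| / |A| ≤ 1/5 — false.
(b) row F: |A| = 9, |A ∩ B| = 4; needs |A ∖ B| = 1 — false.
(c) row E: |A| = 6, |A ∩ B| = 6; needs A ⊆ B, i.e. every element of A is in B (|A ∖ B| = 0) — true.
(d) row D: |A| = 9, |A ∩ B| = 4; needs A ∩ B ≠ ∅ (|A ∩ B| ≥ 1) — true.

2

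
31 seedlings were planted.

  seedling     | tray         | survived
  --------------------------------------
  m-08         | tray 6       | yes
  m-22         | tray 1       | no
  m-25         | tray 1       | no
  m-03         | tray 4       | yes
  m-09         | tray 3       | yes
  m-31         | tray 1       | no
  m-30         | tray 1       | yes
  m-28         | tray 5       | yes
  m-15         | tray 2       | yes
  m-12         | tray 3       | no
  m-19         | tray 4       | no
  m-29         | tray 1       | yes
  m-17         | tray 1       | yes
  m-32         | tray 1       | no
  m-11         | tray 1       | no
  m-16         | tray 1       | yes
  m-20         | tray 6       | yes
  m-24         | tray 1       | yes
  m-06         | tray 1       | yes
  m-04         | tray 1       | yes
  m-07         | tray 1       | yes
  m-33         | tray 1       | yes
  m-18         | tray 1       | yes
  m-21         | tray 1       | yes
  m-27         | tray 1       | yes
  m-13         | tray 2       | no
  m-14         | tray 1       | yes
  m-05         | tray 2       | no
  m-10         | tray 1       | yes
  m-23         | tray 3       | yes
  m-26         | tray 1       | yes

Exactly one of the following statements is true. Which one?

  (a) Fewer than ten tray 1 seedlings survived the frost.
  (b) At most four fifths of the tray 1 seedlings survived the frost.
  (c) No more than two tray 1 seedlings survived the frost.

|A| = 20, |A ∩ B| = 15, |A ∖ B| = 5.
(a) requires |A ∩ B| < 10: false.
(b) requires |A ∩ B| / |A| ≤ 4/5: true.
(c) requires |A ∩ B| ≤ 2: false.

(b)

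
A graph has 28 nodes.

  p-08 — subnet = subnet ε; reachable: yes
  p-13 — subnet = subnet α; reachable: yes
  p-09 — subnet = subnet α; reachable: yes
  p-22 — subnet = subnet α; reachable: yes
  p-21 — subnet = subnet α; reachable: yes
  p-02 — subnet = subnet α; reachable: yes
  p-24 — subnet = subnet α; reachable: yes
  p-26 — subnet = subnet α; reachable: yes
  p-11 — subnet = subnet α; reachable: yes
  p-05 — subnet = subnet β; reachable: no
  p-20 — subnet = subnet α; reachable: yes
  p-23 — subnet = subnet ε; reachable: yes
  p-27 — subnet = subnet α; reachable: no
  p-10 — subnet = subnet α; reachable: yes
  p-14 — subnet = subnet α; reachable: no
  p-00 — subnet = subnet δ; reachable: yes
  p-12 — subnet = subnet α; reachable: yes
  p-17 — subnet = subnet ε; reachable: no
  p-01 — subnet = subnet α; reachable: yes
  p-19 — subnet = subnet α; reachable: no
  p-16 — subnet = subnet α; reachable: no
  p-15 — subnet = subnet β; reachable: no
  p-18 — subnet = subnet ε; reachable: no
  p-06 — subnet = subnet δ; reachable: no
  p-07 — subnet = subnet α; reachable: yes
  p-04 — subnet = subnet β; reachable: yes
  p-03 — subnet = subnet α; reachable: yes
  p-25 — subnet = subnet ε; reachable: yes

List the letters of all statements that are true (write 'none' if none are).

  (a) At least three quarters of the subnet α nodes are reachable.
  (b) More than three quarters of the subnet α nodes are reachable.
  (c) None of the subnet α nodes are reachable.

(a), (b)

|A| = 18, |A ∩ B| = 14, |A ∖ B| = 4.
(a) |A ∩ B| / |A| ≥ 3/4: holds.
(b) |A ∩ B| / |A| > 3/4: holds.
(c) A ∩ B = ∅ (|A ∩ B| = 0): fails.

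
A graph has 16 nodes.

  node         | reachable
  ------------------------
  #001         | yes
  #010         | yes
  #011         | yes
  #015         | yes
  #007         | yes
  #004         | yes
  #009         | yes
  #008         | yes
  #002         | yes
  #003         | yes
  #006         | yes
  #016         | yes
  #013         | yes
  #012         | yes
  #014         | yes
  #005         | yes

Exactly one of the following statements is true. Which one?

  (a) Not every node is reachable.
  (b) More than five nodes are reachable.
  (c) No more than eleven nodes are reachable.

|A| = 16, |A ∩ B| = 16, |A ∖ B| = 0.
(a) requires A ⊄ B (|A ∖ B| ≥ 1): false.
(b) requires |A ∩ B| > 5: true.
(c) requires |A ∩ B| ≤ 11: false.

(b)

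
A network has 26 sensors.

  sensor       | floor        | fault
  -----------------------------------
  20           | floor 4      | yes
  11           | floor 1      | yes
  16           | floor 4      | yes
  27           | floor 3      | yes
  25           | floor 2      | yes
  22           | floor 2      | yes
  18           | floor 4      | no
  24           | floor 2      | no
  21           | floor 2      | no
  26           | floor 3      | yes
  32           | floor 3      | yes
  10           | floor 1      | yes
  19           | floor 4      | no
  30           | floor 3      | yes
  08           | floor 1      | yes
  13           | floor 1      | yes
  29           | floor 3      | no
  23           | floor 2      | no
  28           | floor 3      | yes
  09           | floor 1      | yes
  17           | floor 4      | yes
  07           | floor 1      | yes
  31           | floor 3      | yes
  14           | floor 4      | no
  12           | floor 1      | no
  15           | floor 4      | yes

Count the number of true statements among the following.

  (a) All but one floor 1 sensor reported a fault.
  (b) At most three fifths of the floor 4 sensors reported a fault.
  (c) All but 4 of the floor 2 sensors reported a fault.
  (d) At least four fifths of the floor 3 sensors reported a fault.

(a) floor 1: |A| = 7, |A ∩ B| = 6; needs |A ∖ B| = 1 — true.
(b) floor 4: |A| = 7, |A ∩ B| = 4; needs |A ∩ B| / |A| ≤ 3/5 — true.
(c) floor 2: |A| = 5, |A ∩ B| = 2; needs |A ∖ B| = 4 — false.
(d) floor 3: |A| = 7, |A ∩ B| = 6; needs |A ∩ B| / |A| ≥ 4/5 — true.

3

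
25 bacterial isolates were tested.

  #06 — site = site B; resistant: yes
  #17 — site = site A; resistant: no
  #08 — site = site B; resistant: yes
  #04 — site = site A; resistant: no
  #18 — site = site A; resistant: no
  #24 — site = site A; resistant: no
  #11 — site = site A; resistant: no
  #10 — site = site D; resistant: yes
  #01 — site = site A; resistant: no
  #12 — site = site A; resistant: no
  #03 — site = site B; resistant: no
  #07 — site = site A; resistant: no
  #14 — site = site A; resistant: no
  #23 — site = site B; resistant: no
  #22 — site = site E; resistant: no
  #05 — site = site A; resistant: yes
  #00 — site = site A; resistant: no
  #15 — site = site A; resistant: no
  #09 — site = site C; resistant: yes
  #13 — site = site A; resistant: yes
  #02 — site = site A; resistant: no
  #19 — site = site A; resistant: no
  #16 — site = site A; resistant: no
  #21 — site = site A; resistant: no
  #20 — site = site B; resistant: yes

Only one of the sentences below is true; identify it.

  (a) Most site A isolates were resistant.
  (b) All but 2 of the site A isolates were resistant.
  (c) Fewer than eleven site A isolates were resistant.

|A| = 17, |A ∩ B| = 2, |A ∖ B| = 15.
(a) requires |A ∩ B| > |A ∖ B|: false.
(b) requires |A ∖ B| = 2: false.
(c) requires |A ∩ B| < 11: true.

(c)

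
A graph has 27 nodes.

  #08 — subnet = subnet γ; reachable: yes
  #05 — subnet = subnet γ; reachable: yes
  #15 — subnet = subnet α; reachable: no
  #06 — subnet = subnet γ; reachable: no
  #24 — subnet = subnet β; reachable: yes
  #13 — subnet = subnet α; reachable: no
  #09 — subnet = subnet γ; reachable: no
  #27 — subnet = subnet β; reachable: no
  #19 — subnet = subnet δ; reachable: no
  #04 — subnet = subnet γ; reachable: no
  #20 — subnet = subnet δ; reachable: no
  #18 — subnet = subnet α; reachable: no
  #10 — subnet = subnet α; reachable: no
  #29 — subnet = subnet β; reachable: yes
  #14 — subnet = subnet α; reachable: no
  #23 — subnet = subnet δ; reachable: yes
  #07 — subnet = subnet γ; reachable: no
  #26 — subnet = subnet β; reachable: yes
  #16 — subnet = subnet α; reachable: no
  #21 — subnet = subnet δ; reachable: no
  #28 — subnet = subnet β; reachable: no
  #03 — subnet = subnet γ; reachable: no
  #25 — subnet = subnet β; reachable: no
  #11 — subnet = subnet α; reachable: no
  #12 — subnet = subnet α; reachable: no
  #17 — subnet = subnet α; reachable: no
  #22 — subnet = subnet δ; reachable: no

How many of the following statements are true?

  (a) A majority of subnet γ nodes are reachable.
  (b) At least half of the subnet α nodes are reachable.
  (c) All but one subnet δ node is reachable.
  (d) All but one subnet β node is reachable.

0

(a) subnet γ: |A| = 7, |A ∩ B| = 2; needs |A ∩ B| > |A ∖ B| — false.
(b) subnet α: |A| = 9, |A ∩ B| = 0; needs |A ∩ B| ≥ |A ∖ B| — false.
(c) subnet δ: |A| = 5, |A ∩ B| = 1; needs |A ∖ B| = 1 — false.
(d) subnet β: |A| = 6, |A ∩ B| = 3; needs |A ∖ B| = 1 — false.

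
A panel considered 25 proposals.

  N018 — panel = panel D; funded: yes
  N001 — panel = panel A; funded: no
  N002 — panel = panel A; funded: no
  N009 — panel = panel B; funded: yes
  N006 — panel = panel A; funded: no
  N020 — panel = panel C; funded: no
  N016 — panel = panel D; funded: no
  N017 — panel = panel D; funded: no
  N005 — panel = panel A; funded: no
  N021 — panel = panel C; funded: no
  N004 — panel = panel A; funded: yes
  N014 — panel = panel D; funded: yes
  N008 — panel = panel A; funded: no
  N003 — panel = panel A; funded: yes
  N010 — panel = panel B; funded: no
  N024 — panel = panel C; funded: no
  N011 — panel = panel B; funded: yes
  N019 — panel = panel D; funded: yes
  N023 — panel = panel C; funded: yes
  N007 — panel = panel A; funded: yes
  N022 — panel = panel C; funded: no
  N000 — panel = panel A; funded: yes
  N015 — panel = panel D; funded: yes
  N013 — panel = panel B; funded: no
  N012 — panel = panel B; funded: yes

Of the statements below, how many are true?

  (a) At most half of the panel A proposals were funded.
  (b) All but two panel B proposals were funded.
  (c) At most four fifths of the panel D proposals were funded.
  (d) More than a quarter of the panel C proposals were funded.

3

(a) panel A: |A| = 9, |A ∩ B| = 4; needs |A ∩ B| ≤ |A ∖ B| — true.
(b) panel B: |A| = 5, |A ∩ B| = 3; needs |A ∖ B| = 2 — true.
(c) panel D: |A| = 6, |A ∩ B| = 4; needs |A ∩ B| / |A| ≤ 4/5 — true.
(d) panel C: |A| = 5, |A ∩ B| = 1; needs |A ∩ B| / |A| > 1/4 — false.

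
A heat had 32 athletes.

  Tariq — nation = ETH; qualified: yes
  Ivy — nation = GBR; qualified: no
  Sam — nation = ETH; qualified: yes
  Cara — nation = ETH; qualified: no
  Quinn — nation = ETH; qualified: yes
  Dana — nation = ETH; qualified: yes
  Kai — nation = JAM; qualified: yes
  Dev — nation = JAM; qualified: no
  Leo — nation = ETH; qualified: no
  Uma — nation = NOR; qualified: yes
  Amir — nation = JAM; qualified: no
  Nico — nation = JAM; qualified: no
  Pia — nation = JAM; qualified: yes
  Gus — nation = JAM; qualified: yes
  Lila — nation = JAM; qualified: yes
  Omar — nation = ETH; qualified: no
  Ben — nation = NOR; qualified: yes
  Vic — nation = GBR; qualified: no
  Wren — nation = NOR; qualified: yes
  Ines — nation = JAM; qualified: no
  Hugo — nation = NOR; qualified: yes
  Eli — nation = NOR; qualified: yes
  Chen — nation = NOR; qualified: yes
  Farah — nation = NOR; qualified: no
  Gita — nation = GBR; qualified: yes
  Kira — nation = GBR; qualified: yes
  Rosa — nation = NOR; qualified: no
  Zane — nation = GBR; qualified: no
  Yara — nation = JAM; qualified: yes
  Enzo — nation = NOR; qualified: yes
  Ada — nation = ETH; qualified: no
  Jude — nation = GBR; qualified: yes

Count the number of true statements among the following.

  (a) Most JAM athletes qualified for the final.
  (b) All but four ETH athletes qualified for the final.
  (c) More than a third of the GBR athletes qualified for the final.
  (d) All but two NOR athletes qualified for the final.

(a) JAM: |A| = 9, |A ∩ B| = 5; needs |A ∩ B| > |A ∖ B| — true.
(b) ETH: |A| = 8, |A ∩ B| = 4; needs |A ∖ B| = 4 — true.
(c) GBR: |A| = 6, |A ∩ B| = 3; needs |A ∩ B| / |A| > 1/3 — true.
(d) NOR: |A| = 9, |A ∩ B| = 7; needs |A ∖ B| = 2 — true.

4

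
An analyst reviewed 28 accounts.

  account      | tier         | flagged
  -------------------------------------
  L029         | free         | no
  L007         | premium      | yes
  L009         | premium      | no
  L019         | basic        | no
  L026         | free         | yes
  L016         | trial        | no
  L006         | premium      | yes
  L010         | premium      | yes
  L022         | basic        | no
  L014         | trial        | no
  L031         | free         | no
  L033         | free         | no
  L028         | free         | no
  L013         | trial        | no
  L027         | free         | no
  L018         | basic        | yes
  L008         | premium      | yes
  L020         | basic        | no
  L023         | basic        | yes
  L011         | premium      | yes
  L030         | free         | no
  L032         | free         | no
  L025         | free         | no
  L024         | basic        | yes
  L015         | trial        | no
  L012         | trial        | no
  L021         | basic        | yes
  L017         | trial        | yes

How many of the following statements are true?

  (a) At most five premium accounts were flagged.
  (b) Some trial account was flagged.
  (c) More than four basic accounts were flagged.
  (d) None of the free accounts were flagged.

(a) premium: |A| = 6, |A ∩ B| = 5; needs |A ∩ B| ≤ 5 — true.
(b) trial: |A| = 6, |A ∩ B| = 1; needs A ∩ B ≠ ∅ (|A ∩ B| ≥ 1) — true.
(c) basic: |A| = 7, |A ∩ B| = 4; needs |A ∩ B| > 4 — false.
(d) free: |A| = 9, |A ∩ B| = 1; needs A ∩ B = ∅ (|A ∩ B| = 0) — false.

2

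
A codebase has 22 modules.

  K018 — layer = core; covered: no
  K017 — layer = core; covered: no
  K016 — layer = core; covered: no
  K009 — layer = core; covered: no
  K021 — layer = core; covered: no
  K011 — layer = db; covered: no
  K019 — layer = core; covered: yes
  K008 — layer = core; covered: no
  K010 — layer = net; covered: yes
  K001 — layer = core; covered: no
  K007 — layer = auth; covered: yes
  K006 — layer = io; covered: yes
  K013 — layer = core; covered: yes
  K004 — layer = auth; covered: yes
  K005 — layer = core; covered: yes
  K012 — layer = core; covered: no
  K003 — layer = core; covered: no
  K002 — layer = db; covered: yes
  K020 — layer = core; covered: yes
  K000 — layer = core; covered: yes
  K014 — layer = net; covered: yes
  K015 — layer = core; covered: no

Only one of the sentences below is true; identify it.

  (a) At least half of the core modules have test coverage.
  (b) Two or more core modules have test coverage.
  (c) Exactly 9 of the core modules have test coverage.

(b)

|A| = 15, |A ∩ B| = 5, |A ∖ B| = 10.
(a) requires |A ∩ B| ≥ |A ∖ B|: false.
(b) requires |A ∩ B| ≥ 2: true.
(c) requires |A ∩ B| = 9: false.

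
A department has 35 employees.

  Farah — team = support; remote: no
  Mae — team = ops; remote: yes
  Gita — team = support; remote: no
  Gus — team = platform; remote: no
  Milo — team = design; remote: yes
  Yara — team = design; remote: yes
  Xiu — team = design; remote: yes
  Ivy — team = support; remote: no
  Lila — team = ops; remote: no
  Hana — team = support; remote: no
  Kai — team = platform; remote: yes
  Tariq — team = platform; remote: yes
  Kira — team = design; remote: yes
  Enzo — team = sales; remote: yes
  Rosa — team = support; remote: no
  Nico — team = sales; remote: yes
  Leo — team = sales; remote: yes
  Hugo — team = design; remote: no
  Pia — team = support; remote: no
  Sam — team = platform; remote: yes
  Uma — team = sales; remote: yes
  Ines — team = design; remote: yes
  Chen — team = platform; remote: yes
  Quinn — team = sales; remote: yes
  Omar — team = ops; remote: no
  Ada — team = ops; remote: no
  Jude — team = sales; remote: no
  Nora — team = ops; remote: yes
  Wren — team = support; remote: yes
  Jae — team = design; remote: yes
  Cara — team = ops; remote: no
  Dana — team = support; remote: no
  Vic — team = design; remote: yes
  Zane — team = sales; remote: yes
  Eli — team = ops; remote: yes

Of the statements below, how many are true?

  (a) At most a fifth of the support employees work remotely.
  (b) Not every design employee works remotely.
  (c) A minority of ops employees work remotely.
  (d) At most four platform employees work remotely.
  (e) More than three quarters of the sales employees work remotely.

5

(a) support: |A| = 8, |A ∩ B| = 1; needs |A ∩ B| / |A| ≤ 1/5 — true.
(b) design: |A| = 8, |A ∩ B| = 7; needs A ⊄ B (|A ∖ B| ≥ 1) — true.
(c) ops: |A| = 7, |A ∩ B| = 3; needs |A ∩ B| < |A ∖ B| — true.
(d) platform: |A| = 5, |A ∩ B| = 4; needs |A ∩ B| ≤ 4 — true.
(e) sales: |A| = 7, |A ∩ B| = 6; needs |A ∩ B| / |A| > 3/4 — true.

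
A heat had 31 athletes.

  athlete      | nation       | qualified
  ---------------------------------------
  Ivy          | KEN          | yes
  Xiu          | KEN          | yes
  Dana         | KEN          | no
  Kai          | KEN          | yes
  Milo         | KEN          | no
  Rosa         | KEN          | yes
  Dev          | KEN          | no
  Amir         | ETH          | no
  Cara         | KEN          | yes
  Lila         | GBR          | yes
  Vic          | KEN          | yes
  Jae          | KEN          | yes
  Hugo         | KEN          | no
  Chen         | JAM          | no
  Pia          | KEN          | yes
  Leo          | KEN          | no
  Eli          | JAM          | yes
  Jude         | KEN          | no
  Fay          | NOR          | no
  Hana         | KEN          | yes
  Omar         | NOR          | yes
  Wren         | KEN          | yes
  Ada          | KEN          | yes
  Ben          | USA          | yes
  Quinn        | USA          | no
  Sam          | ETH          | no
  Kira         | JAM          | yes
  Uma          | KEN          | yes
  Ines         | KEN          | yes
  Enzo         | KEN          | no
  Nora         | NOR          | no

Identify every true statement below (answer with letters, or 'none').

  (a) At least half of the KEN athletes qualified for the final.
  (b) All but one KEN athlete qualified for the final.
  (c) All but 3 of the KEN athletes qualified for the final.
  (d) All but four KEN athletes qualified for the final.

(a)

|A| = 20, |A ∩ B| = 13, |A ∖ B| = 7.
(a) |A ∩ B| ≥ |A ∖ B|: holds.
(b) |A ∖ B| = 1: fails.
(c) |A ∖ B| = 3: fails.
(d) |A ∖ B| = 4: fails.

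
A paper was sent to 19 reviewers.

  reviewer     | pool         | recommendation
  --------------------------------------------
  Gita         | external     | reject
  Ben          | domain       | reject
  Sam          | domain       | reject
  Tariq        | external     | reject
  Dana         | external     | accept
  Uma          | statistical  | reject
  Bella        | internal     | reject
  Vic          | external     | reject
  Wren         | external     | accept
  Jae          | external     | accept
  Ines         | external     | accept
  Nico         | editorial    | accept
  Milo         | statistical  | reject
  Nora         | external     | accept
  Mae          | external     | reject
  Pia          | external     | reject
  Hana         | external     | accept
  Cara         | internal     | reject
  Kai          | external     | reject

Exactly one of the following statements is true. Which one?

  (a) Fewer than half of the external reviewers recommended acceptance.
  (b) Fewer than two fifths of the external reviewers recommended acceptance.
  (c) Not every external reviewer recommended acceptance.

|A| = 12, |A ∩ B| = 6, |A ∖ B| = 6.
(a) requires |A ∩ B| < |A ∖ B|: false.
(b) requires |A ∩ B| / |A| < 2/5: false.
(c) requires A ⊄ B (|A ∖ B| ≥ 1): true.

(c)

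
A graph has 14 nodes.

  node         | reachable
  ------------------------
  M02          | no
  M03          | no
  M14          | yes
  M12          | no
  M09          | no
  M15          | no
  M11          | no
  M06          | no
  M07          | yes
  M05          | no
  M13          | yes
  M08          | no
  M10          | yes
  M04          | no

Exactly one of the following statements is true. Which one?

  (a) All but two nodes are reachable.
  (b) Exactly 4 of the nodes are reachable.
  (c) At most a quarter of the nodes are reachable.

(b)

|A| = 14, |A ∩ B| = 4, |A ∖ B| = 10.
(a) requires |A ∖ B| = 2: false.
(b) requires |A ∩ B| = 4: true.
(c) requires |A ∩ B| / |A| ≤ 1/4: false.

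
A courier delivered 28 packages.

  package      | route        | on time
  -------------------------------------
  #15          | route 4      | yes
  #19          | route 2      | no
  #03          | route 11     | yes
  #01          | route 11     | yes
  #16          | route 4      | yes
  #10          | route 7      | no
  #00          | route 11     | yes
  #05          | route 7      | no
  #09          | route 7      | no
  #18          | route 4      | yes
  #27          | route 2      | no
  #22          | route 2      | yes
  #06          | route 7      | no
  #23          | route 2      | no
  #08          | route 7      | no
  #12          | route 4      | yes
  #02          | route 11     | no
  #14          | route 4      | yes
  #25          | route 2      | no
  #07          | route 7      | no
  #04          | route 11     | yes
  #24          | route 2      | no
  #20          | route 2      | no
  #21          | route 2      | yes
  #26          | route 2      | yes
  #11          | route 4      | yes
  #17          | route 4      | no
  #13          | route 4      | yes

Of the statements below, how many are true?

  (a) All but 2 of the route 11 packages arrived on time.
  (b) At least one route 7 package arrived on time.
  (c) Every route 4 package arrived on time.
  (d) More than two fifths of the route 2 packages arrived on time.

(a) route 11: |A| = 5, |A ∩ B| = 4; needs |A ∖ B| = 2 — false.
(b) route 7: |A| = 6, |A ∩ B| = 0; needs A ∩ B ≠ ∅ (|A ∩ B| ≥ 1) — false.
(c) route 4: |A| = 8, |A ∩ B| = 7; needs A ⊆ B, i.e. every element of A is in B (|A ∖ B| = 0) — false.
(d) route 2: |A| = 9, |A ∩ B| = 3; needs |A ∩ B| / |A| > 2/5 — false.

0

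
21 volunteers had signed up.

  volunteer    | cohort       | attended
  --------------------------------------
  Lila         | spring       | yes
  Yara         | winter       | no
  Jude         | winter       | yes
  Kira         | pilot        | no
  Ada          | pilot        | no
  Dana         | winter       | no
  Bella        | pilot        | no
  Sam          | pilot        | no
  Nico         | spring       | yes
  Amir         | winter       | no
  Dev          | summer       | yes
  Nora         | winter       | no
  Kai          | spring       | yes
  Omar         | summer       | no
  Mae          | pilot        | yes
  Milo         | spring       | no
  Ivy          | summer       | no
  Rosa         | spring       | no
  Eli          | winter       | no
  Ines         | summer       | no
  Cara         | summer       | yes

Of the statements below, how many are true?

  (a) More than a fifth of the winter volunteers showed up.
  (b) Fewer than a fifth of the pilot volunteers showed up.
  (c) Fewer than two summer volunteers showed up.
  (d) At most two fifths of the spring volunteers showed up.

(a) winter: |A| = 6, |A ∩ B| = 1; needs |A ∩ B| / |A| > 1/5 — false.
(b) pilot: |A| = 5, |A ∩ B| = 1; needs |A ∩ B| / |A| < 1/5 — false.
(c) summer: |A| = 5, |A ∩ B| = 2; needs |A ∩ B| < 2 — false.
(d) spring: |A| = 5, |A ∩ B| = 3; needs |A ∩ B| / |A| ≤ 2/5 — false.

0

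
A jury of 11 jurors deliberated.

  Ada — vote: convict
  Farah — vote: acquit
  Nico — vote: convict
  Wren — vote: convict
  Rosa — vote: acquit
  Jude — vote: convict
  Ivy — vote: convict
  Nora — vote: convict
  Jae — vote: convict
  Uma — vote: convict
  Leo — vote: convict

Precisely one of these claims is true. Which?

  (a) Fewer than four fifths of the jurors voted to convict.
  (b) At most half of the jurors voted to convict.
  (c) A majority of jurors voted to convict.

|A| = 11, |A ∩ B| = 9, |A ∖ B| = 2.
(a) requires |A ∩ B| / |A| < 4/5: false.
(b) requires |A ∩ B| ≤ |A ∖ B|: false.
(c) requires |A ∩ B| > |A ∖ B|: true.

(c)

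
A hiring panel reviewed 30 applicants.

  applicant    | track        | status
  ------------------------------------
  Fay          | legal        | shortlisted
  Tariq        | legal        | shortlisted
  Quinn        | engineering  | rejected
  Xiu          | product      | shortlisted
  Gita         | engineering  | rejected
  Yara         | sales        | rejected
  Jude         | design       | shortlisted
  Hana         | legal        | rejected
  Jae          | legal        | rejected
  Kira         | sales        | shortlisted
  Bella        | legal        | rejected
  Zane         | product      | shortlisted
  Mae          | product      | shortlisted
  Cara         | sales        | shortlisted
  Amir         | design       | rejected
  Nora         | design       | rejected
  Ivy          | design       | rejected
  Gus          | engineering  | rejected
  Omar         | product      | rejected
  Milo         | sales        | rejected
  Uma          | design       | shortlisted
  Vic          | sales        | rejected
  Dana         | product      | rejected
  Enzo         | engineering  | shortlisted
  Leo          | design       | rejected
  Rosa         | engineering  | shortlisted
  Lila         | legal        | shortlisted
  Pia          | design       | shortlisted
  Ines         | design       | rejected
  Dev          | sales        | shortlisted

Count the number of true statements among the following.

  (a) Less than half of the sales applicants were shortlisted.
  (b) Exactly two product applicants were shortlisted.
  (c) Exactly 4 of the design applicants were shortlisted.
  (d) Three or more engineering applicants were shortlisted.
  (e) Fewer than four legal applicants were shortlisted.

1

(a) sales: |A| = 6, |A ∩ B| = 3; needs |A ∩ B| < |A ∖ B| — false.
(b) product: |A| = 5, |A ∩ B| = 3; needs |A ∩ B| = 2 — false.
(c) design: |A| = 8, |A ∩ B| = 3; needs |A ∩ B| = 4 — false.
(d) engineering: |A| = 5, |A ∩ B| = 2; needs |A ∩ B| ≥ 3 — false.
(e) legal: |A| = 6, |A ∩ B| = 3; needs |A ∩ B| < 4 — true.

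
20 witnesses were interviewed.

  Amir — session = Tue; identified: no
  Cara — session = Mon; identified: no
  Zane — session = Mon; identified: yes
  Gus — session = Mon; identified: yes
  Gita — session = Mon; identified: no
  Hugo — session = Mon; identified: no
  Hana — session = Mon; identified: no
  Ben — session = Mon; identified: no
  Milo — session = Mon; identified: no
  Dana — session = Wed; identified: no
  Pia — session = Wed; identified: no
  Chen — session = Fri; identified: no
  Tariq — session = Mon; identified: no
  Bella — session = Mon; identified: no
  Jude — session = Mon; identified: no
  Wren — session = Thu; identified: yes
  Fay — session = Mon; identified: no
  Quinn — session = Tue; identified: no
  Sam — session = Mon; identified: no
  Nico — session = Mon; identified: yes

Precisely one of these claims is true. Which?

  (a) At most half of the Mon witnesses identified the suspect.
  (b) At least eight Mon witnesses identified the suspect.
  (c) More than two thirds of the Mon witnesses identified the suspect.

|A| = 14, |A ∩ B| = 3, |A ∖ B| = 11.
(a) requires |A ∩ B| ≤ |A ∖ B|: true.
(b) requires |A ∩ B| ≥ 8: false.
(c) requires |A ∩ B| / |A| > 2/3: false.

(a)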